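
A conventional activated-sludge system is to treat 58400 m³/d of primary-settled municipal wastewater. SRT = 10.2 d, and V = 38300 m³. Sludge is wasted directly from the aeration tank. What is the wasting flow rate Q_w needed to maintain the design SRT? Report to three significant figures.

Wasting from the aeration tank: Q_w = V / θ_c = 38300 / 10.2 = 3755 m³/d.

Q_w ≈ 3750 m³/d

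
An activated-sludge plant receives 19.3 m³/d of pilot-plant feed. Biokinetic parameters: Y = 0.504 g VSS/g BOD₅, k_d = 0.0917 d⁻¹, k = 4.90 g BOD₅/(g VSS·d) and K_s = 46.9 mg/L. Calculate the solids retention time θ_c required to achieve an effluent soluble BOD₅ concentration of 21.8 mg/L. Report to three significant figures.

Specific growth rate at S = 21.8 mg/L: μ = YkS/(K_s+S) = 0.504·4.90·21.8/(46.9+21.8) = 0.7837 d⁻¹.
1/θ_c = 0.7837 − 0.0917 = 0.6920 d⁻¹, so θ_c = 1.445 d.

θ_c ≈ 1.45 d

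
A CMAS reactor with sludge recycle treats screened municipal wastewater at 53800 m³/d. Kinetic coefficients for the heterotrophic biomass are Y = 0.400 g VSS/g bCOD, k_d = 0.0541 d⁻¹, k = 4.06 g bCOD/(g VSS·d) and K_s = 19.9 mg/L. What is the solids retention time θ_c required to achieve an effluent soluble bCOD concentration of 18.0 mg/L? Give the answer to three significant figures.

At the target effluent, Y k S/(K_s+S) = 0.400×4.06×18.0/37.90 = 0.7713 d⁻¹.
1/θ_c = 0.7713 − 0.0541 = 0.7172 d⁻¹, so θ_c = 1.394 d.

θ_c ≈ 1.39 d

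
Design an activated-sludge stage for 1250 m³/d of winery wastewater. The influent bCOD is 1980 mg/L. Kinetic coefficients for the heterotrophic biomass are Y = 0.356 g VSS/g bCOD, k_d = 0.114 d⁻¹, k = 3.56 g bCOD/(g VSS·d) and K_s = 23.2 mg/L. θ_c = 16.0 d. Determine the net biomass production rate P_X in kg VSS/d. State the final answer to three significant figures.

Effluent substrate depends only on kinetics and SRT: S = K_s(1 + k_d θ_c) / [θ_c(Yk − k_d) − 1] = 23.2 × (1 + 0.114 × 16.0) / [16.0 × (0.356 × 3.56 − 0.114) − 1] = 65.52 / 17.45 = 3.754 mg/L.
The observed yield is Y_obs = Y/(1 + k_d·θ_c) = 0.356 / (1 + 0.114 × 16.0) = 0.356 / 2.824 = 0.1261 g VSS per g bCOD removed.
Mass of bCOD removed per day: Q(S₀ − S) = 1250 × 1976 g/m³ = 2470 kg/d.
P_X = Y_obs · Q(S₀ − S) = 0.1261 × 2470 = 311.4 kg VSS/d.

P_X ≈ 311 kg VSS/d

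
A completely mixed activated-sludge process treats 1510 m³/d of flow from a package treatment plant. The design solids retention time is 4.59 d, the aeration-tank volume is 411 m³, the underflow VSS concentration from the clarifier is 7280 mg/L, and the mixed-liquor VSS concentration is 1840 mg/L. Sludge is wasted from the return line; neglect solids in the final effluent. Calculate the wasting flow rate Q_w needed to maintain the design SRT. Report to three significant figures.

Q_w ≈ 22.6 m³/d

θ_c = V·X/(Q_w·X_r) when wasting from the recycle, so Q_w = V·X/(θ_c·X_r) = 411.0 × 1840 / (4.59 × 7280) = 22.63 m³/d.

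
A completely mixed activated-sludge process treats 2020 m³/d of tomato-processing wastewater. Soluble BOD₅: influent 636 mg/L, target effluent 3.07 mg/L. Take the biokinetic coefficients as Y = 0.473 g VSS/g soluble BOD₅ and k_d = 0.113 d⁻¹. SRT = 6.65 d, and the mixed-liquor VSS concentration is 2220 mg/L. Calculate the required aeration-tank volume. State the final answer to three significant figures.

V ≈ 1030 m³

Rearranging the biomass balance for a CMAS with decay, V = Y·Q·ΔS·θ_c / [X·(1+k_d θ_c)] = 0.473 × 2020 × (636 − 3.07) × 6.65 / [2220 × (1 + 0.113 × 6.65)] = 4.02×10^6 / 3888 = 1034 m³.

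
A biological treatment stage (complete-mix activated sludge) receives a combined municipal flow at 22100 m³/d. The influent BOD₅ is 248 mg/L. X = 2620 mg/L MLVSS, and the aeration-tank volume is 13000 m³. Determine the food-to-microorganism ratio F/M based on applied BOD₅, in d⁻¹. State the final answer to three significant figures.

F/M ≈ 0.161 d⁻¹

F/M = applied load / biomass = Q·S₀/(V·X) = 22100 × 248 / (13000 × 2620) = 0.1609 d⁻¹.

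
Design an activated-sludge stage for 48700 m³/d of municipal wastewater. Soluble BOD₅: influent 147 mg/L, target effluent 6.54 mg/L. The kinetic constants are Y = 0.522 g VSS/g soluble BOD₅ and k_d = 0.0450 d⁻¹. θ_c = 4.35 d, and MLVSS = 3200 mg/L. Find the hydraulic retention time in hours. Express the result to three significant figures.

From the SRT design equation V = Y Q (S₀−S) θ_c / [X (1 + k_d θ_c)] = 0.522 × 48700 × (147 − 6.54) × 4.35 / [3200 × (1 + 0.0450 × 4.35)] = 1.55×10^7 / 3826 = 4059 m³.
Hydraulic retention time τ = V/Q = 4059 / 48700 = 0.08335 d = 2.000 h.

τ ≈ 2.00 h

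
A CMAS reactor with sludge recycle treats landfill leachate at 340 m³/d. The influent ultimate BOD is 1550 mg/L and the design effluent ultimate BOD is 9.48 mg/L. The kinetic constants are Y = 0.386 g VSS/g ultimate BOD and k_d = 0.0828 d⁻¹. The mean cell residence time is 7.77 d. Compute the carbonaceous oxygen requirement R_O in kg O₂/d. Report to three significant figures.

R_O ≈ 349 kg O₂/d

Y_obs = Y / (1 + k_d θ_c) = 0.386 / (1 + 0.0828 × 7.77) = 0.386 / 1.643 = 0.2349.
ΔS = 1550 − 9.48 = 1541 mg/L, so the substrate removal rate is 340 × 1541/1000 = 523.8 kg ultimate BOD/d.
P_X = Y_obs·Q·(S₀ − S) = 0.2349 × 523.8 = 123.0 kg VSS/d.
R_O = Q·ΔS − 1.42 P_X = 523.8 − 174.7 = 349.1 kg O₂/d.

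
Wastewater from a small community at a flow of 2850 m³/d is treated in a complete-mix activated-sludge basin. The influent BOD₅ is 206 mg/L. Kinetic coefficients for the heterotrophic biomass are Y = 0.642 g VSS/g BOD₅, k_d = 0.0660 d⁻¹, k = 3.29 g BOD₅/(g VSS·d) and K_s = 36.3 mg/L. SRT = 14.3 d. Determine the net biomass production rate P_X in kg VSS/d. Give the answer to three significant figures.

P_X ≈ 192 kg VSS/d

For a completely mixed reactor with recycle the Lawrence–McCarty relation gives S = K_s·(1 + k_d·θ_c) / [θ_c·(Y·k − k_d) − 1] = 36.3 × (1 + 0.0660 × 14.3) / [14.3 × (0.642 × 3.29 − 0.0660) − 1] = 70.56 / 28.26 = 2.497 mg/L.
The observed yield is Y_obs = Y/(1 + k_d·θ_c) = 0.642 / (1 + 0.0660 × 14.3) = 0.642 / 1.944 = 0.3303 g VSS per g BOD₅ removed.
ΔS = 206 − 2.50 = 203.5 mg/L, so the substrate removal rate is 2850 × 203.5/1000 = 580.0 kg BOD₅/d.
So the net sludge growth is P_X = 0.3303 × 580.0 = 191.6 kg VSS/d.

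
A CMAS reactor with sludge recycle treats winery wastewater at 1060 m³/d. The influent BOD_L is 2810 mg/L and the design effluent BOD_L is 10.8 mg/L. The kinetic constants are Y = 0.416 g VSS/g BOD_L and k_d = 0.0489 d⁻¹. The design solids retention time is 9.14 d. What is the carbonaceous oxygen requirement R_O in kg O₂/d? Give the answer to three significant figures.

The observed yield is Y_obs = Y/(1 + k_d·θ_c) = 0.416 / (1 + 0.0489 × 9.14) = 0.416 / 1.447 = 0.2875 g VSS per g BOD_L removed.
ΔS = 2810 − 10.8 = 2799 mg/L, so the substrate removal rate is 1060 × 2799/1000 = 2967 kg BOD_L/d.
P_X = Y_obs·Q·(S₀ − S) = 0.2875 × 2967 = 853.1 kg VSS/d.
R_O = Q·(S₀ − S) − 1.42·P_X = 2967 − 1.42 × 853.1 = 1756 kg O₂/d.

R_O ≈ 1760 kg O₂/d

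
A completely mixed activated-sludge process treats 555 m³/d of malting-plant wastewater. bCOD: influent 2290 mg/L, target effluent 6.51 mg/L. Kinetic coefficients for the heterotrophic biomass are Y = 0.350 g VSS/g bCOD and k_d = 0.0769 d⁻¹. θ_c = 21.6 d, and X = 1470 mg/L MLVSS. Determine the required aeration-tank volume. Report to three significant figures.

V ≈ 2450 m³

Steady-state biomass mass balance: V·X·(1 + k_d·θ_c) = Y·Q·(S₀ − S)·θ_c, so V = 0.350 × 555 × (2290 − 6.51) × 21.6 / [1470 × (1 + 0.0769 × 21.6)] = 9.58×10^6 / 3912 = 2449 m³.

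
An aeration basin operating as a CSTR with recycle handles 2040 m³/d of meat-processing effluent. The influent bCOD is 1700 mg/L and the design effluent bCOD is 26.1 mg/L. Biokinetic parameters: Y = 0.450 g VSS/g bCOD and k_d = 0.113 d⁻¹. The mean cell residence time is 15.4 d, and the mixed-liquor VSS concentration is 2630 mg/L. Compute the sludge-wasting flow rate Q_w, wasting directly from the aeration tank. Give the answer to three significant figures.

Q_w ≈ 213 m³/d

From the SRT design equation V = Y Q (S₀−S) θ_c / [X (1 + k_d θ_c)] = 0.450 × 2040 × (1700 − 26.1) × 15.4 / [2630 × (1 + 0.113 × 15.4)] = 2.37×10^7 / 7207 = 3284 m³.
Wasting from the aeration tank: Q_w = V / θ_c = 3284 / 15.4 = 213.2 m³/d.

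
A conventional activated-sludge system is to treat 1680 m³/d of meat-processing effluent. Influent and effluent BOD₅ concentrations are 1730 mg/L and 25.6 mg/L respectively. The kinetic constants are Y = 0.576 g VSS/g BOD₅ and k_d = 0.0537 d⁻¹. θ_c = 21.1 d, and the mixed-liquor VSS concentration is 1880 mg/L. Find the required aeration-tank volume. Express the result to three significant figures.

V ≈ 8680 m³

From the SRT design equation V = Y Q (S₀−S) θ_c / [X (1 + k_d θ_c)] = 0.576 × 1680 × (1730 − 25.6) × 21.1 / [1880 × (1 + 0.0537 × 21.1)] = 3.48×10^7 / 4010 = 8678 m³.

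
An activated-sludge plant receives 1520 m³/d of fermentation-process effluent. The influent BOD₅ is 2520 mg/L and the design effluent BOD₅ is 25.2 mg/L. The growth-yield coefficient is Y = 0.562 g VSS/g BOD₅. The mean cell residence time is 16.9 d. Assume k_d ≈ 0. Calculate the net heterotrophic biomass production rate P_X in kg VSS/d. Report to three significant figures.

P_X ≈ 2130 kg VSS/d

Since k_d ≈ 0, Y_obs = Y = 0.562 g VSS/g BOD₅.
ΔS = 2520 − 25.2 = 2495 mg/L, so the substrate removal rate is 1520 × 2495/1000 = 3792 kg BOD₅/d.
Net biomass production P_X = Y_obs × Q·(S₀ − S) = 0.5620 × 3792 = 2131 kg VSS/d.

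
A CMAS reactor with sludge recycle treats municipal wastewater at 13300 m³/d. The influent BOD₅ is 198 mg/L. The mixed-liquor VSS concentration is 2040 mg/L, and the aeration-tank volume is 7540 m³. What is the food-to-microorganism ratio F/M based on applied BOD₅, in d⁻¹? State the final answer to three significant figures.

F/M ≈ 0.171 d⁻¹

F/M = Q·S₀ / (V·X) = 13300 × 198 / (7540 × 2040) = 0.1712 g BOD₅·(g VSS·d)⁻¹.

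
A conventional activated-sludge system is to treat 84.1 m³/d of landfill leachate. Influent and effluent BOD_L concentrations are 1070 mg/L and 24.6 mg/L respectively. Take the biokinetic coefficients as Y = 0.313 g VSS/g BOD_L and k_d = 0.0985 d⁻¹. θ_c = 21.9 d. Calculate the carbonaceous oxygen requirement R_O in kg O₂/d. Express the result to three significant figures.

Observed yield with endogenous decay: Y_obs = Y / (1 + k_d·θ_c) = 0.313 / (1 + 0.0985 × 21.9) = 0.313 / 3.157 = 0.09914 g VSS/g BOD_L.
Q·(S₀ − S) = 84.1 × (1070 − 24.6) × 10⁻³ = 87.92 kg/d removed.
P_X = Y_obs·Q·(S₀ − S) = 0.09914 × 87.92 = 8.716 kg VSS/d.
Carbonaceous O₂ demand = substrate oxidised − cell-mass equivalent = 87.92 − 1.42 × 8.716 = 75.54 kg O₂/d.

R_O ≈ 75.5 kg O₂/d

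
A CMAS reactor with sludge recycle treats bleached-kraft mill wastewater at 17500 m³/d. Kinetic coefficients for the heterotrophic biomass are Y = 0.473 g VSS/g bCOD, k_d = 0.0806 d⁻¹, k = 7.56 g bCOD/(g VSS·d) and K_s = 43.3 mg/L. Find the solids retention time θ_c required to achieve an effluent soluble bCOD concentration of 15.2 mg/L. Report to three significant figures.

At the target effluent, Y k S/(K_s+S) = 0.473×7.56×15.2/58.50 = 0.9291 d⁻¹.
Then 1/θ_c = μ − k_d = 0.9291 − 0.0806 = 0.8485 d⁻¹, giving θ_c = 1.179 d.

θ_c ≈ 1.18 d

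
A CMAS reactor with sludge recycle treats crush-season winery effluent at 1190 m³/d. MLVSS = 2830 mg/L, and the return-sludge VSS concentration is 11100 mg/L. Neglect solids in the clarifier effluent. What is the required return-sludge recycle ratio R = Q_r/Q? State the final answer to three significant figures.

R ≈ 0.342

Mass balance around the secondary clarifier (neglecting effluent solids): R = X / (X_r − X) = 2830 / (11100 − 2830) = 0.3422.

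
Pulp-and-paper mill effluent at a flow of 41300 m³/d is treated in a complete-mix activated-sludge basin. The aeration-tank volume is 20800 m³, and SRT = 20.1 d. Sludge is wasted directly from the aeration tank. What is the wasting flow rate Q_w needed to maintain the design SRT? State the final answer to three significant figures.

For wasting at MLVSS concentration, Q_w = V/θ_c = 20800/20.1 = 1035 m³/d.

Q_w ≈ 1030 m³/d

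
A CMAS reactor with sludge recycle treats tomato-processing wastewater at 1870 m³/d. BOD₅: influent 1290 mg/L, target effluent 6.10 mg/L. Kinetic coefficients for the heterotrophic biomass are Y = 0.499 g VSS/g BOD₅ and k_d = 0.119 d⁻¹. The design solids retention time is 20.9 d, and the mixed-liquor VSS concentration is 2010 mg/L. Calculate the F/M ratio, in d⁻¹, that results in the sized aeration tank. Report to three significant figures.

Steady-state biomass mass balance: V·X·(1 + k_d·θ_c) = Y·Q·(S₀ − S)·θ_c, so V = 0.499 × 1870 × (1290 − 6.10) × 20.9 / [2010 × (1 + 0.119 × 20.9)] = 2.5×10^7 / 7009 = 3572 m³.
Food-to-microorganism ratio F/M = Q S₀ / (V X) = 1870 × 1290 / (3572 × 2010) = 0.3360 d⁻¹.

F/M ≈ 0.336 d⁻¹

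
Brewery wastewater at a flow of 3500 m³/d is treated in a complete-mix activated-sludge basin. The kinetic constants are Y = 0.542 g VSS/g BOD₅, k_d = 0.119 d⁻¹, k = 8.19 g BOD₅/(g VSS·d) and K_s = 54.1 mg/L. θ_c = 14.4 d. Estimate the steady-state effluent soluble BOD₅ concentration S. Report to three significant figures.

Effluent substrate depends only on kinetics and SRT: S = K_s(1 + k_d θ_c) / [θ_c(Yk − k_d) − 1] = 54.1 × (1 + 0.119 × 14.4) / [14.4 × (0.542 × 8.19 − 0.119) − 1] = 146.8 / 61.21 = 2.398 mg/L.

S ≈ 2.40 mg/L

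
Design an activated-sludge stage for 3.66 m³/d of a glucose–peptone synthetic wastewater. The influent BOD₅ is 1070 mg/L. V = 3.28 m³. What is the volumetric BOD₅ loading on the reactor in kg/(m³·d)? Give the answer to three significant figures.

Volumetric loading L_v = Q·S₀ / V = 3.66 × 1070 g/m³ / 3.280 m³ = 1194 g/(m³·d) = 1.194 kg BOD₅/(m³·d).

L_v ≈ 1.19 kg BOD₅/(m³·d)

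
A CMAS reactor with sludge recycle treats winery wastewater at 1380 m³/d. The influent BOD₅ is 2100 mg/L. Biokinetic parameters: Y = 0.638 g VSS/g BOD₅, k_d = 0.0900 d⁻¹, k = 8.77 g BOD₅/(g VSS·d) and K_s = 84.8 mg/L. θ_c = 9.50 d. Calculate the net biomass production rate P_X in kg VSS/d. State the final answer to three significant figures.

P_X ≈ 995 kg VSS/d

For a completely mixed reactor with recycle the Lawrence–McCarty relation gives S = K_s·(1 + k_d·θ_c) / [θ_c·(Y·k − k_d) − 1] = 84.8 × (1 + 0.0900 × 9.50) / [9.50 × (0.638 × 8.77 − 0.0900) − 1] = 157.3 / 51.30 = 3.066 mg/L.
Y_obs = Y / (1 + k_d θ_c) = 0.638 / (1 + 0.0900 × 9.50) = 0.638 / 1.855 = 0.3439.
Substrate removed = Q·(S₀ − S) = 1380 m³/d × (2100 − 3.07) g/m³ = 2.89×10^6 g/d = 2894 kg/d.
P_X = Y_obs · Q(S₀ − S) = 0.3439 × 2894 = 995.3 kg VSS/d.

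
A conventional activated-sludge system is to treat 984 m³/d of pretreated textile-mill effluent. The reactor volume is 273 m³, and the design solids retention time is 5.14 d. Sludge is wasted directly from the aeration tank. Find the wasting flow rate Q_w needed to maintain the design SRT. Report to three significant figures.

With mixed-liquor wasting, θ_c = V/Q_w, so Q_w = V/θ_c = 273.0/5.14 = 53.11 m³/d.

Q_w ≈ 53.1 m³/d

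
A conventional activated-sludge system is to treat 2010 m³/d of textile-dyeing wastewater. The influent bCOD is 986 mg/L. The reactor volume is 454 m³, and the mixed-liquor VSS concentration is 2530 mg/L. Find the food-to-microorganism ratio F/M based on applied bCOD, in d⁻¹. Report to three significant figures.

F/M ≈ 1.73 d⁻¹

F/M = Q·S₀ / (V·X) = 2010 × 986 / (454.0 × 2530) = 1.725 g bCOD·(g VSS·d)⁻¹.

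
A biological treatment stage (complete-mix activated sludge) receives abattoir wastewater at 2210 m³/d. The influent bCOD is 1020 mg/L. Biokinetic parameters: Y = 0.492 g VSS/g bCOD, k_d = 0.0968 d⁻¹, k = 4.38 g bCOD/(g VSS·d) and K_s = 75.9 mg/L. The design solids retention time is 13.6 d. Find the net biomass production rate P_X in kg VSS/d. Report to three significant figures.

Effluent substrate depends only on kinetics and SRT: S = K_s(1 + k_d θ_c) / [θ_c(Yk − k_d) − 1] = 75.9 × (1 + 0.0968 × 13.6) / [13.6 × (0.492 × 4.38 − 0.0968) − 1] = 175.8 / 26.99 = 6.514 mg/L.
The observed yield is Y_obs = Y/(1 + k_d·θ_c) = 0.492 / (1 + 0.0968 × 13.6) = 0.492 / 2.316 = 0.2124 g VSS per g bCOD removed.
Substrate removed = Q·(S₀ − S) = 2210 m³/d × (1020 − 6.51) g/m³ = 2.24×10^6 g/d = 2240 kg/d.
So the net sludge growth is P_X = 0.2124 × 2240 = 475.7 kg VSS/d.

P_X ≈ 476 kg VSS/d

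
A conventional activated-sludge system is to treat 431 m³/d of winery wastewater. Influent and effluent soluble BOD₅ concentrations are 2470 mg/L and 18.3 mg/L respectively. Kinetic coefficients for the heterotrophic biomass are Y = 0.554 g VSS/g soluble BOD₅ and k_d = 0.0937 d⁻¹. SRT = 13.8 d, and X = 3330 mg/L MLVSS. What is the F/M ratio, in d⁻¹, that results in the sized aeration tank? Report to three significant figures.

F/M ≈ 0.302 d⁻¹

From the SRT design equation V = Y Q (S₀−S) θ_c / [X (1 + k_d θ_c)] = 0.554 × 431 × (2470 − 18.3) × 13.8 / [3330 × (1 + 0.0937 × 13.8)] = 8.08×10^6 / 7636 = 1058 m³.
F/M = applied load / biomass = Q·S₀/(V·X) = 431 × 2470 / (1058 × 3330) = 0.3022 d⁻¹.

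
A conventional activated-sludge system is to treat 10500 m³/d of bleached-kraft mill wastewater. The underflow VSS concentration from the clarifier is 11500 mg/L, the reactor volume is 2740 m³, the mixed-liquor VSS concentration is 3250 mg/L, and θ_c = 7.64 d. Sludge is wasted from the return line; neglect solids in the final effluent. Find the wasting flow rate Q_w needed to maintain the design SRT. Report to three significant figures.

Wasting from the return line (neglecting effluent solids): Q_w = V·X / (θ_c·X_r) = 2740 × 3250 / (7.64 × 11500) = 101.4 m³/d.

Q_w ≈ 101 m³/d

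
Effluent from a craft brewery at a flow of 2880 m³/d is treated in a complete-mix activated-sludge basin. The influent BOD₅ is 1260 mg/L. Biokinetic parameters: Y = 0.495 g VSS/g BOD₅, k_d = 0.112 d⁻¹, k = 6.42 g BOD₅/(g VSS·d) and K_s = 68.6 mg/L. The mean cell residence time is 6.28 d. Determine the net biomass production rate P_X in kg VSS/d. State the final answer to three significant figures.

For a completely mixed reactor with recycle the Lawrence–McCarty relation gives S = K_s·(1 + k_d·θ_c) / [θ_c·(Y·k − k_d) − 1] = 68.6 × (1 + 0.112 × 6.28) / [6.28 × (0.495 × 6.42 − 0.112) − 1] = 116.9 / 18.25 = 6.401 mg/L.
The observed yield is Y_obs = Y/(1 + k_d·θ_c) = 0.495 / (1 + 0.112 × 6.28) = 0.495 / 1.703 = 0.2906 g VSS per g BOD₅ removed.
Q·(S₀ − S) = 2880 × (1260 − 6.40) × 10⁻³ = 3610 kg/d removed.
So the net sludge growth is P_X = 0.2906 × 3610 = 1049 kg VSS/d.

P_X ≈ 1050 kg VSS/d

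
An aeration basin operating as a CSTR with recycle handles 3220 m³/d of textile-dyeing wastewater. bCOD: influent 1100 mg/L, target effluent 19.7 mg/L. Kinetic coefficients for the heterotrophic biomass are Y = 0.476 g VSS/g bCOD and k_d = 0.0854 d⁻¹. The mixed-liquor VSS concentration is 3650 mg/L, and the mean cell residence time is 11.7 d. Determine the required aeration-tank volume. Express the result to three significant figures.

V ≈ 2650 m³

Steady-state biomass mass balance: V·X·(1 + k_d·θ_c) = Y·Q·(S₀ − S)·θ_c, so V = 0.476 × 3220 × (1100 − 19.7) × 11.7 / [3650 × (1 + 0.0854 × 11.7)] = 1.94×10^7 / 7297 = 2655 m³.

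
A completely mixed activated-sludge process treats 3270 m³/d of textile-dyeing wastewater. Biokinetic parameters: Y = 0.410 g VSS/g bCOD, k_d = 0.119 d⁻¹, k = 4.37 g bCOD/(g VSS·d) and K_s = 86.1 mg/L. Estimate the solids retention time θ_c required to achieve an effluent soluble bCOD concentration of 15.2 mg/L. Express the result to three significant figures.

From 1/θ_c = Y·k·S/(K_s + S) − k_d: Y·k·S/(K_s+S) = 0.410 × 4.37 × 15.2 / (86.1 + 15.2) = 0.2688 d⁻¹.
1/θ_c = 0.2688 − 0.119 = 0.1498 d⁻¹, so θ_c = 6.674 d.

θ_c ≈ 6.67 d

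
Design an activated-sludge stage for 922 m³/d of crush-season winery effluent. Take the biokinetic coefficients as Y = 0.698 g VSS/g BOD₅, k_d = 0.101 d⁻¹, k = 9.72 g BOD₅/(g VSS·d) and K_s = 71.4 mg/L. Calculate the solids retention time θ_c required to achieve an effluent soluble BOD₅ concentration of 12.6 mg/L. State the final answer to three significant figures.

θ_c ≈ 1.09 d

At the target effluent, Y k S/(K_s+S) = 0.698×9.72×12.6/84.00 = 1.018 d⁻¹.
1/θ_c = 1.018 − 0.101 = 0.9167 d⁻¹, so θ_c = 1.091 d.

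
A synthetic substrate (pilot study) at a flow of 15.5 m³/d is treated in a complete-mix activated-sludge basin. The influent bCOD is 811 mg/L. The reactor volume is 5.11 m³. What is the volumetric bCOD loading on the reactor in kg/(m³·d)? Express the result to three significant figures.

L_v = Q S₀ / V = 15.5 × 811 × 10⁻³ / 5.110 = 2.460 kg/(m³·d).

L_v ≈ 2.46 kg bCOD/(m³·d)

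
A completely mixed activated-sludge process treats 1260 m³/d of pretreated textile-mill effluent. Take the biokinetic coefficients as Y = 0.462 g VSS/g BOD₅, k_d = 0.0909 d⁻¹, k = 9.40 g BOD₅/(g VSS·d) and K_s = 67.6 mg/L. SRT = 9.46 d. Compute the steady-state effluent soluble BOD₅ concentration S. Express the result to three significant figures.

For a completely mixed reactor with recycle the Lawrence–McCarty relation gives S = K_s·(1 + k_d·θ_c) / [θ_c·(Y·k − k_d) − 1] = 67.6 × (1 + 0.0909 × 9.46) / [9.46 × (0.462 × 9.40 − 0.0909) − 1] = 125.7 / 39.22 = 3.206 mg/L.

S ≈ 3.21 mg/L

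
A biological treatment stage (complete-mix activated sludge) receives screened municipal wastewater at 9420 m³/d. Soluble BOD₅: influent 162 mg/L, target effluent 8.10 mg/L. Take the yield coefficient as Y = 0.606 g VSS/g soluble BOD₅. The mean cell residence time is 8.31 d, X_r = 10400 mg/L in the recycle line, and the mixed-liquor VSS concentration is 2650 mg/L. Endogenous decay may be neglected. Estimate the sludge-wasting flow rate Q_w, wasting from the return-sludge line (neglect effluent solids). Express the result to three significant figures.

V·X = Y·Q·ΔS·θ_c gives V = 0.606 × 9420 × (162 − 8.10) × 8.31 / 2650 = 2755 m³.
Q_w = (V·X)/(θ_c X_r) = 2755 × 2650 / (8.31 × 10400) = 84.48 m³/d.

Q_w ≈ 84.5 m³/d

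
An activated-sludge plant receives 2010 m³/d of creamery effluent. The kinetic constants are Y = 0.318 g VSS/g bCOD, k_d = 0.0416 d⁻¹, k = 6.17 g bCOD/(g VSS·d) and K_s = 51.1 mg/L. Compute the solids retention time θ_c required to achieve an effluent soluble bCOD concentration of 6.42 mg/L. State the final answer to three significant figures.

θ_c ≈ 5.64 d

Specific growth rate at S = 6.42 mg/L: μ = YkS/(K_s+S) = 0.318·6.17·6.42/(51.1+6.42) = 0.2190 d⁻¹.
θ_c = 1/(μ − k_d) = 1/(0.2190 − 0.0416) = 1/0.1774 = 5.637 d.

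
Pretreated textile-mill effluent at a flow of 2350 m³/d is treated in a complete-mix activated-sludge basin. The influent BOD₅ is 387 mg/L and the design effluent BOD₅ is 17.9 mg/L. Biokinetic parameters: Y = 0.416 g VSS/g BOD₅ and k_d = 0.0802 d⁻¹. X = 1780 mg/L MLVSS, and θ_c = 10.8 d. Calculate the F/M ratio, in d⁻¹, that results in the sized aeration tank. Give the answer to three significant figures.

F/M ≈ 0.436 d⁻¹

From the SRT design equation V = Y Q (S₀−S) θ_c / [X (1 + k_d θ_c)] = 0.416 × 2350 × (387 − 17.9) × 10.8 / [1780 × (1 + 0.0802 × 10.8)] = 3.9×10^6 / 3322 = 1173 m³.
F/M = applied load / biomass = Q·S₀/(V·X) = 2350 × 387 / (1173 × 1780) = 0.4355 d⁻¹.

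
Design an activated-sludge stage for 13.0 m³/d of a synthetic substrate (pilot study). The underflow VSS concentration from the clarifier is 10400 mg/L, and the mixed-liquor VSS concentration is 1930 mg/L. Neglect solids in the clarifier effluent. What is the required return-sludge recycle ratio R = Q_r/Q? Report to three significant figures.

R ≈ 0.228

Solids balance on the clarifier gives (1+R)X = R·X_r, so R = X/(X_r − X) = 1930 / (10400 − 1930) = 0.2279.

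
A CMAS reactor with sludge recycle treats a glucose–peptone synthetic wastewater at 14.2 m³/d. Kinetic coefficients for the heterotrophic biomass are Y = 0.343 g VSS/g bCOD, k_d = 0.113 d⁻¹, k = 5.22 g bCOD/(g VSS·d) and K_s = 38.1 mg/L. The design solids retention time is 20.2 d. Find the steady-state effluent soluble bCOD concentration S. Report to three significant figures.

S ≈ 3.80 mg/L

From the Monod/SRT balance for a CMAS, S = K_s·(1+k_d θ_c)/[θ_c·(Y k − k_d) − 1] = 38.1 × (1 + 0.113 × 20.2) / [20.2 × (0.343 × 5.22 − 0.113) − 1] = 125.1 / 32.88 = 3.803 mg/L.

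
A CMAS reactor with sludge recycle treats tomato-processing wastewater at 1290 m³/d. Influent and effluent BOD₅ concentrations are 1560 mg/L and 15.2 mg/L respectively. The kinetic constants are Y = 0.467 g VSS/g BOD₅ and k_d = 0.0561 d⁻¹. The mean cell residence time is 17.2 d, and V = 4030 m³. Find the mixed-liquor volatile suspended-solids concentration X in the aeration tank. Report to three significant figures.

From V·X·(1 + k_d·θ_c) = Y·Q·(S₀ − S)·θ_c: X = 0.467 × 1290 × (1560 − 15.2) × 17.2 / [4030 × (1 + 0.0561 × 17.2)] = 2021 mg/L.

X ≈ 2020 mg/L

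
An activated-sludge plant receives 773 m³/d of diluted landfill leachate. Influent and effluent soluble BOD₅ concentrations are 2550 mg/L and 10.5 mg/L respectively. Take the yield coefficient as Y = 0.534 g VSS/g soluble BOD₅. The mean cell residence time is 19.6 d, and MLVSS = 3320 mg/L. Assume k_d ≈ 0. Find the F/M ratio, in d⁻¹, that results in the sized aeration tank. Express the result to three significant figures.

Biomass mass balance (decay neglected): V·X = Y·Q·(S₀ − S)·θ_c, so V = 0.534 × 773 × (2550 − 10.5) × 19.6 / 3320 = 6189 m³.
F/M = applied load / biomass = Q·S₀/(V·X) = 773 × 2550 / (6189 × 3320) = 0.09594 d⁻¹.

F/M ≈ 0.0959 d⁻¹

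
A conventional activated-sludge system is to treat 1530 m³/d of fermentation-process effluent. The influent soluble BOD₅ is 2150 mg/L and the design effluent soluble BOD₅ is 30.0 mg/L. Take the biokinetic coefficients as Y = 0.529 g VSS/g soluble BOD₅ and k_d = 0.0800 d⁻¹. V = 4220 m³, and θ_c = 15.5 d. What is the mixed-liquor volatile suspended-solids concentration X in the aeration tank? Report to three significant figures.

X ≈ 2810 mg/L

Solving the biomass balance for X: X = Y Q (S₀−S) θ_c / [V (1+k_d θ_c)] = 0.529 × 1530 × (2150 − 30.0) × 15.5 / [4220 × (1 + 0.0800 × 15.5)] = 2814 mg/L.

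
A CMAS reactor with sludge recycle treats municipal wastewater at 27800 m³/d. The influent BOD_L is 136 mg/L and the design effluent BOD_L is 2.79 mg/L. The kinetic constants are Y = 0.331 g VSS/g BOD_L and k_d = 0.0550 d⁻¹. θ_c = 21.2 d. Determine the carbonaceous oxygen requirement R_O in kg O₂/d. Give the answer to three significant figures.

R_O ≈ 2900 kg O₂/d

Observed yield with endogenous decay: Y_obs = Y / (1 + k_d·θ_c) = 0.331 / (1 + 0.0550 × 21.2) = 0.331 / 2.166 = 0.1528 g VSS/g BOD_L.
Mass of BOD_L removed per day: Q(S₀ − S) = 27800 × 133.2 g/m³ = 3703 kg/d.
P_X = Y_obs·Q·(S₀ − S) = 0.1528 × 3703 = 565.9 kg VSS/d.
Carbonaceous O₂ demand = substrate oxidised − cell-mass equivalent = 3703 − 1.42 × 565.9 = 2900 kg O₂/d.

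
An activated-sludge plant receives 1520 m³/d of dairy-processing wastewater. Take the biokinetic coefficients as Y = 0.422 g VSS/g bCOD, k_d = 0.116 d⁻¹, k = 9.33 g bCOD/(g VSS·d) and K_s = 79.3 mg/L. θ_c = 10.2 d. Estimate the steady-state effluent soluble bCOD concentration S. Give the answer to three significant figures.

For a completely mixed reactor with recycle the Lawrence–McCarty relation gives S = K_s·(1 + k_d·θ_c) / [θ_c·(Y·k − k_d) − 1] = 79.3 × (1 + 0.116 × 10.2) / [10.2 × (0.422 × 9.33 − 0.116) − 1] = 173.1 / 37.98 = 4.559 mg/L.

S ≈ 4.56 mg/L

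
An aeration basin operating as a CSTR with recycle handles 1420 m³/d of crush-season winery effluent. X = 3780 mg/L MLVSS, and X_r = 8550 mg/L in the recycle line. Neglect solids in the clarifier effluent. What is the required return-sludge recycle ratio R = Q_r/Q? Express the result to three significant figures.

Mass balance around the secondary clarifier (neglecting effluent solids): R = X / (X_r − X) = 3780 / (8550 − 3780) = 0.7925.

R ≈ 0.792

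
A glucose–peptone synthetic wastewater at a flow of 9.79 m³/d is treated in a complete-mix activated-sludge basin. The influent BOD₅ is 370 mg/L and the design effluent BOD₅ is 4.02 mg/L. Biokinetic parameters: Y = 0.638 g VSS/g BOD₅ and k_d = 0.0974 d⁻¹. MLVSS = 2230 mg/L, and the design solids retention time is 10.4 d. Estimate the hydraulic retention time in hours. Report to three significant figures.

From the SRT design equation V = Y Q (S₀−S) θ_c / [X (1 + k_d θ_c)] = 0.638 × 9.79 × (370 − 4.02) × 10.4 / [2230 × (1 + 0.0974 × 10.4)] = 2.38×10^4 / 4489 = 5.296 m³.
τ = V/Q = 5.296/9.79 = 0.5410 d, or 12.98 h.

τ ≈ 13.0 h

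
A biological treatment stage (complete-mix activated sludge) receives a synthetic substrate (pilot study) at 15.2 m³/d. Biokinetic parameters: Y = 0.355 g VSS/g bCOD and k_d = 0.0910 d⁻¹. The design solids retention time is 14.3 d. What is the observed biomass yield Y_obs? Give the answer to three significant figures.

Observed yield with endogenous decay: Y_obs = Y / (1 + k_d·θ_c) = 0.355 / (1 + 0.0910 × 14.3) = 0.355 / 2.301 = 0.1543 g VSS/g bCOD.

Y_obs ≈ 0.154 g VSS/g bCOD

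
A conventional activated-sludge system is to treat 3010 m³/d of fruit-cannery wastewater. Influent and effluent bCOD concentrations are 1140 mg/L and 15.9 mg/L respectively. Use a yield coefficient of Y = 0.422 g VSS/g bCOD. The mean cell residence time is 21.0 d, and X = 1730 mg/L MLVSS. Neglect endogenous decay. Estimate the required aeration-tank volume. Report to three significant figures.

Biomass mass balance (decay neglected): V·X = Y·Q·(S₀ − S)·θ_c, so V = 0.422 × 3010 × (1140 − 15.9) × 21.0 / 1730 = 17332 m³.

V ≈ 17300 m³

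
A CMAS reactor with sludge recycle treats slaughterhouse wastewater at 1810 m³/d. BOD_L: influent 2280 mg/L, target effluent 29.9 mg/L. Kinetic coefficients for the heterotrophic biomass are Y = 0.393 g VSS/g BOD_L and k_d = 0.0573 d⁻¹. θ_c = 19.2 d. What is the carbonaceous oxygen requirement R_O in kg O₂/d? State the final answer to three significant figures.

R_O ≈ 2990 kg O₂/d

Y_obs = Y / (1 + k_d θ_c) = 0.393 / (1 + 0.0573 × 19.2) = 0.393 / 2.100 = 0.1871.
Q·(S₀ − S) = 1810 × (2280 − 29.9) × 10⁻³ = 4073 kg/d removed.
Net sludge production P_X = 0.1871 × 4073 = 762.1 kg VSS/d.
Carbonaceous O₂ demand = substrate oxidised − cell-mass equivalent = 4073 − 1.42 × 762.1 = 2990 kg O₂/d.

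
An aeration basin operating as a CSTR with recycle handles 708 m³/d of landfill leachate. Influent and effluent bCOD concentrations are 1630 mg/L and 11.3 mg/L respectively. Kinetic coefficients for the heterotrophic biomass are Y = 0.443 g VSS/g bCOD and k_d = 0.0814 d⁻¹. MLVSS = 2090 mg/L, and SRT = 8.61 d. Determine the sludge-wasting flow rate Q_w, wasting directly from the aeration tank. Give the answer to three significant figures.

Q_w ≈ 143 m³/d

Steady-state biomass mass balance: V·X·(1 + k_d·θ_c) = Y·Q·(S₀ − S)·θ_c, so V = 0.443 × 708 × (1630 − 11.3) × 8.61 / [2090 × (1 + 0.0814 × 8.61)] = 4.37×10^6 / 3555 = 1230 m³.
For wasting at MLVSS concentration, Q_w = V/θ_c = 1230/8.61 = 142.8 m³/d.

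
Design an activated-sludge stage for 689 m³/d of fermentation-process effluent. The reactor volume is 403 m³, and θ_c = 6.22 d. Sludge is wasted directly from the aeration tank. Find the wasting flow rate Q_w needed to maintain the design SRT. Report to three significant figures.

Q_w ≈ 64.8 m³/d

For wasting at MLVSS concentration, Q_w = V/θ_c = 403.0/6.22 = 64.79 m³/d.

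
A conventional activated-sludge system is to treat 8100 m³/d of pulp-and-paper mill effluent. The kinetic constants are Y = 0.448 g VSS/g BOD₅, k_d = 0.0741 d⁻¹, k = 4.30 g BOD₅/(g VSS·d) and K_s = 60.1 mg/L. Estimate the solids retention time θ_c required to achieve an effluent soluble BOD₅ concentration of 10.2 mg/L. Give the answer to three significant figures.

Specific growth rate at S = 10.2 mg/L: μ = YkS/(K_s+S) = 0.448·4.30·10.2/(60.1+10.2) = 0.2795 d⁻¹.
1/θ_c = 0.2795 − 0.0741 = 0.2054 d⁻¹, so θ_c = 4.868 d.

θ_c ≈ 4.87 d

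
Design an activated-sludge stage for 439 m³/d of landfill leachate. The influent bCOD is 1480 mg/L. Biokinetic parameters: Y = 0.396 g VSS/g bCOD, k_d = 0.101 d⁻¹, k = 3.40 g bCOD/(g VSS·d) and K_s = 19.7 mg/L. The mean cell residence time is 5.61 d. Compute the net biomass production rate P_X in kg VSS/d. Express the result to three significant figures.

P_X ≈ 164 kg VSS/d

For a completely mixed reactor with recycle the Lawrence–McCarty relation gives S = K_s·(1 + k_d·θ_c) / [θ_c·(Y·k − k_d) − 1] = 19.7 × (1 + 0.101 × 5.61) / [5.61 × (0.396 × 3.40 − 0.101) − 1] = 30.86 / 5.987 = 5.155 mg/L.
The observed yield is Y_obs = Y/(1 + k_d·θ_c) = 0.396 / (1 + 0.101 × 5.61) = 0.396 / 1.567 = 0.2528 g VSS per g bCOD removed.
Mass of bCOD removed per day: Q(S₀ − S) = 439 × 1475 g/m³ = 647.5 kg/d.
P_X = Y_obs · Q(S₀ − S) = 0.2528 × 647.5 = 163.7 kg VSS/d.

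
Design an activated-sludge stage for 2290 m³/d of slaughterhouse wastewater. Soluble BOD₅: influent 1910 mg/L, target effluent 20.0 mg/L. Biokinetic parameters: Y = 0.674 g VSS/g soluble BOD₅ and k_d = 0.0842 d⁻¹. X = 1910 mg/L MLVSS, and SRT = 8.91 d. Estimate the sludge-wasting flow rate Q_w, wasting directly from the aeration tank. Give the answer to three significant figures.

Rearranging the biomass balance for a CMAS with decay, V = Y·Q·ΔS·θ_c / [X·(1+k_d θ_c)] = 0.674 × 2290 × (1910 − 20.0) × 8.91 / [1910 × (1 + 0.0842 × 8.91)] = 2.6×10^7 / 3343 = 7775 m³.
Wasting from the aeration tank: Q_w = V / θ_c = 7775 / 8.91 = 872.6 m³/d.

Q_w ≈ 873 m³/d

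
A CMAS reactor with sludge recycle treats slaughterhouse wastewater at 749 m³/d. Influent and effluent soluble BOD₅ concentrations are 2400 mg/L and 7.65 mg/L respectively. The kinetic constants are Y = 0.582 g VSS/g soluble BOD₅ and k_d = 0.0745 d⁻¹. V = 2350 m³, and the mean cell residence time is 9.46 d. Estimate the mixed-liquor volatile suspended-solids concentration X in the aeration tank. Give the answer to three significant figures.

X = Y·Q·ΔS·θ_c / [V·(1 + k_d θ_c)] = 0.582 × 749 × (2400 − 7.65) × 9.46 / [2350 × (1 + 0.0745 × 9.46)] = 2463 mg/L.

X ≈ 2460 mg/L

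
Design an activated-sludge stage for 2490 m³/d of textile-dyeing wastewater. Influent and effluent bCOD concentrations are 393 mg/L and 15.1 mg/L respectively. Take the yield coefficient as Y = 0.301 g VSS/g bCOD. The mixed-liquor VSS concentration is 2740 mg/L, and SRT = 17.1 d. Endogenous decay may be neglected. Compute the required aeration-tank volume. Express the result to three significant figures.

V ≈ 1770 m³

V·X = Y·Q·ΔS·θ_c gives V = 0.301 × 2490 × (393 − 15.1) × 17.1 / 2740 = 1768 m³.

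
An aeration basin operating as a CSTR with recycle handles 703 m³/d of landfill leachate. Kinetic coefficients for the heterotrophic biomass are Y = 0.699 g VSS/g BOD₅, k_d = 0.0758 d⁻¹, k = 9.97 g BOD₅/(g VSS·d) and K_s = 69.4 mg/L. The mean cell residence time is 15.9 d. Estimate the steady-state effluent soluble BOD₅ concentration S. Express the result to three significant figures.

From the Monod/SRT balance for a CMAS, S = K_s·(1+k_d θ_c)/[θ_c·(Y k − k_d) − 1] = 69.4 × (1 + 0.0758 × 15.9) / [15.9 × (0.699 × 9.97 − 0.0758) − 1] = 153.0 / 108.6 = 1.409 mg/L.

S ≈ 1.41 mg/L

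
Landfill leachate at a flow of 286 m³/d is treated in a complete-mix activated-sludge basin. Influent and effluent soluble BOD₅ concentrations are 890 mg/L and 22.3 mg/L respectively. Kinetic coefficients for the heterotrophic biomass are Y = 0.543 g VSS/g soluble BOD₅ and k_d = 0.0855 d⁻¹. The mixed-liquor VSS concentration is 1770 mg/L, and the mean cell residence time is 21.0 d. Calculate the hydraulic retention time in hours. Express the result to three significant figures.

τ ≈ 48.0 h

Rearranging the biomass balance for a CMAS with decay, V = Y·Q·ΔS·θ_c / [X·(1+k_d θ_c)] = 0.543 × 286 × (890 − 22.3) × 21.0 / [1770 × (1 + 0.0855 × 21.0)] = 2.83×10^6 / 4948 = 571.9 m³.
Hydraulic retention time τ = V/Q = 571.9 / 286 = 2.000 d = 47.99 h.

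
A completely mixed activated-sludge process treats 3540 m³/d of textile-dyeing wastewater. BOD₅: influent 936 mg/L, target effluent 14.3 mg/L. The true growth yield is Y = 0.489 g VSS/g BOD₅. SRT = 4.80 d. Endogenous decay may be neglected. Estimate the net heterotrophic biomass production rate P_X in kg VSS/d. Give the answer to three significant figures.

Since k_d ≈ 0, Y_obs = Y = 0.489 g VSS/g BOD₅.
Q·(S₀ − S) = 3540 × (936 − 14.3) × 10⁻³ = 3263 kg/d removed.
So the net sludge growth is P_X = 0.4890 × 3263 = 1596 kg VSS/d.

P_X ≈ 1600 kg VSS/d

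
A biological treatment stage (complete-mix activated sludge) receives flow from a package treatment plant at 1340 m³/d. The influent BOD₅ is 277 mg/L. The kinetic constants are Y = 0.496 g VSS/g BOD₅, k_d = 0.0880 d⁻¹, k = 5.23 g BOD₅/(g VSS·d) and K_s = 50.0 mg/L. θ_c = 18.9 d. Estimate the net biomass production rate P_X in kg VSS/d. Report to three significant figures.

P_X ≈ 68.4 kg VSS/d

Effluent substrate depends only on kinetics and SRT: S = K_s(1 + k_d θ_c) / [θ_c(Yk − k_d) − 1] = 50.0 × (1 + 0.0880 × 18.9) / [18.9 × (0.496 × 5.23 − 0.0880) − 1] = 133.2 / 46.36 = 2.872 mg/L.
Y_obs = Y / (1 + k_d θ_c) = 0.496 / (1 + 0.0880 × 18.9) = 0.496 / 2.663 = 0.1862.
Mass of BOD₅ removed per day: Q(S₀ − S) = 1340 × 274.1 g/m³ = 367.3 kg/d.
Net biomass production P_X = Y_obs × Q·(S₀ − S) = 0.1862 × 367.3 = 68.41 kg VSS/d.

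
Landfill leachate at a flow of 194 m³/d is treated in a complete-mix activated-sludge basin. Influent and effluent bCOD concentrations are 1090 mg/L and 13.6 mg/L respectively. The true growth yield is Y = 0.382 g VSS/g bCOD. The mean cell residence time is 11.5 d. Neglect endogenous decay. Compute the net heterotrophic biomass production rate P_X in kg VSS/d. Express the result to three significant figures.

P_X ≈ 79.8 kg VSS/d

No decay correction is needed, so Y_obs = Y = 0.382.
Substrate removed = Q·(S₀ − S) = 194 m³/d × (1090 − 13.6) g/m³ = 2.09×10^5 g/d = 208.8 kg/d.
So the net sludge growth is P_X = 0.3820 × 208.8 = 79.77 kg VSS/d.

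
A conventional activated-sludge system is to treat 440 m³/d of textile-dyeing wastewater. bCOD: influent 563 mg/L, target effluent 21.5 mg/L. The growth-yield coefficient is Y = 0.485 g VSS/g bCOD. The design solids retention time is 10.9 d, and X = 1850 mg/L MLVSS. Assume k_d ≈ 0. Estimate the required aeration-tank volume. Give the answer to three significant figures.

With k_d = 0 the design equation reduces to V = Y Q (S₀−S) θ_c / X = 0.485 × 440 × (563 − 21.5) × 10.9 / 1850 = 680.8 m³.

V ≈ 681 m³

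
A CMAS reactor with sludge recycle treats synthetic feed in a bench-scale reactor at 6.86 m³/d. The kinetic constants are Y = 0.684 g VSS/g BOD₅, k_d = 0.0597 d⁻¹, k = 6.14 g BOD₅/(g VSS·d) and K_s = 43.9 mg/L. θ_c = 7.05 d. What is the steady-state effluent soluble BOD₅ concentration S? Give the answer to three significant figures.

S ≈ 2.21 mg/L

For a completely mixed reactor with recycle the Lawrence–McCarty relation gives S = K_s·(1 + k_d·θ_c) / [θ_c·(Y·k − k_d) − 1] = 43.9 × (1 + 0.0597 × 7.05) / [7.05 × (0.684 × 6.14 − 0.0597) − 1] = 62.38 / 28.19 = 2.213 mg/L.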